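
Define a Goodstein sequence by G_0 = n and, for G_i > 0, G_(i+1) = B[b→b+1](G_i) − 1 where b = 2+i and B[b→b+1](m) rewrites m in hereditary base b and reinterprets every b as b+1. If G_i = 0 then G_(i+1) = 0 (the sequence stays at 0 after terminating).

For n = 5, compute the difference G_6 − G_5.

554

5 —HB2→ 2^2 + 1 —bump→ 3^3 + 1 = 28 —(−1)→ 27
27 —HB3→ 3^3 —bump→ 4^4 = 256 —(−1)→ 255
255 —HB4→ 3·4^3 + 3·4^2 + 3·4 + 3 —bump→ 3·5^3 + 3·5^2 + 3·5 + 3 = 468 —(−1)→ 467
467 —HB5→ 3·5^3 + 3·5^2 + 3·5 + 2 —bump→ 3·6^3 + 3·6^2 + 3·6 + 2 = 776 —(−1)→ 775
775 —HB6→ 3·6^3 + 3·6^2 + 3·6 + 1 —bump→ 3·7^3 + 3·7^2 + 3·7 + 1 = 1198 —(−1)→ 1197
1197 —HB7→ 3·7^3 + 3·7^2 + 3·7 —bump→ 3·8^3 + 3·8^2 + 3·8 = 1752 —(−1)→ 1751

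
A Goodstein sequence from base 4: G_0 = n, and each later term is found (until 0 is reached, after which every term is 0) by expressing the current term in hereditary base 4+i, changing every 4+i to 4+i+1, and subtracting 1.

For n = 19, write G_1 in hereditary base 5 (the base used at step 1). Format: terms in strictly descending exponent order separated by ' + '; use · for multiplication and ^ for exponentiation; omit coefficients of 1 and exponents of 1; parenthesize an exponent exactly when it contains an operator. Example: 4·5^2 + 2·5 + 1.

5^2 + 2

step 0: 19 = 4^2 + 3; sub 5 for 4: 5^2 + 3; = 28; G_1 = 28−1 = 27
step 1: 27 = 5^2 + 2; sub 6 for 5: 6^2 + 2; = 38; G_2 = 38−1 = 37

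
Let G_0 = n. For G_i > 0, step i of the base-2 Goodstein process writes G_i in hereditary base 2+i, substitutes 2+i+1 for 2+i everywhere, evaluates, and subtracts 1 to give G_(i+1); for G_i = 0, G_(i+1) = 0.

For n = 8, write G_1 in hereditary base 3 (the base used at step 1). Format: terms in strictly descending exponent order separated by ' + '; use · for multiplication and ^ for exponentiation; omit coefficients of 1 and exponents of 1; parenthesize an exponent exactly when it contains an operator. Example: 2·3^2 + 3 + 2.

i=0: 8 = 2^(2 + 1) (b=2); 2→3: 3^(3 + 1) = 81; 81−1 = 80
i=1: 80 = 2·3^3 + 2·3^2 + 2·3 + 2 (b=3); 3→4: 2·4^4 + 2·4^2 + 2·4 + 2 = 554; 554−1 = 553

2·3^3 + 2·3^2 + 2·3 + 2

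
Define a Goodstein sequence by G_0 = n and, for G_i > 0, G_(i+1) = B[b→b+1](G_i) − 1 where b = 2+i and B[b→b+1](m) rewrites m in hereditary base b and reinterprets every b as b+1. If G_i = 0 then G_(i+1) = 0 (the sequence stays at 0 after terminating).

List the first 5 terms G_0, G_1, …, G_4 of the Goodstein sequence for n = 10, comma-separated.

step 0: 10 = 2^(2 + 1) + 2; sub 3 for 2: 3^(3 + 1) + 3; = 84; G_1 = 84−1 = 83
step 1: 83 = 3^(3 + 1) + 2; sub 4 for 3: 4^(4 + 1) + 2; = 1026; G_2 = 1026−1 = 1025
step 2: 1025 = 4^(4 + 1) + 1; sub 5 for 4: 5^(5 + 1) + 1; = 15626; G_3 = 15626−1 = 15625
step 3: 15625 = 5^(5 + 1); sub 6 for 5: 6^(6 + 1); = 279936; G_4 = 279936−1 = 279935

10, 83, 1025, 15625, 279935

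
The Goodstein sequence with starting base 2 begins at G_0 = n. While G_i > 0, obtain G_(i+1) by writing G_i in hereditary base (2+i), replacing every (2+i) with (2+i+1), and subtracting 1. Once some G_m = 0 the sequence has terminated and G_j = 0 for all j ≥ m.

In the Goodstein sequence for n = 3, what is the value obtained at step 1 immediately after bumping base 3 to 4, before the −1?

i=0: 3 = 2 + 1 (b=2); 2→3: 3 + 1 = 4; 4−1 = 3
i=1: 3 = 3 (b=3); 3→4: 4 = 4; 4−1 = 3

4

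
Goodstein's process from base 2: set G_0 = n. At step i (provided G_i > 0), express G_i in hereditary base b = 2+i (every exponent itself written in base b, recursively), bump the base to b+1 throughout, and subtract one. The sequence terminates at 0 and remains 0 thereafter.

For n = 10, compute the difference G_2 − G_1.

942

G_0=10  [base 2] 2^(2 + 1) + 2  →[2↦3]→  3^(3 + 1) + 3 = 84  −1 ⇒ G_1=83
G_1=83  [base 3] 3^(3 + 1) + 2  →[3↦4]→  4^(4 + 1) + 2 = 1026  −1 ⇒ G_2=1025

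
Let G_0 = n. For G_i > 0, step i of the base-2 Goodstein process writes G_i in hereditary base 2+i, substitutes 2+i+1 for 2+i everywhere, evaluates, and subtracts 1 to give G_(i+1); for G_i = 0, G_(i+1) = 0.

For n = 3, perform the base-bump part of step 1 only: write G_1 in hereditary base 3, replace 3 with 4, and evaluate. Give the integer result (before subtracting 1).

4

3 —HB2→ 2 + 1 —bump→ 3 + 1 = 4 —(−1)→ 3
3 —HB3→ 3 —bump→ 4 = 4 —(−1)→ 3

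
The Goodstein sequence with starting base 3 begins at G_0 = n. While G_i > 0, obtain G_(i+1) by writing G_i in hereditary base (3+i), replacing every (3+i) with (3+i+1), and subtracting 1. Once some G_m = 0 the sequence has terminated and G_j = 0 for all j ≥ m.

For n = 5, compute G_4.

(0) 5|_3 = 3 + 2 ↦ 4 + 2|_4 = 6 ⇒ 5
(1) 5|_4 = 4 + 1 ↦ 5 + 1|_5 = 6 ⇒ 5
(2) 5|_5 = 5 ↦ 6|_6 = 6 ⇒ 5
(3) 5|_6 = 5 ↦ 5|_7 = 5 ⇒ 4
(4) 4|_7 = 4 ↦ 4|_8 = 4 ⇒ 3

4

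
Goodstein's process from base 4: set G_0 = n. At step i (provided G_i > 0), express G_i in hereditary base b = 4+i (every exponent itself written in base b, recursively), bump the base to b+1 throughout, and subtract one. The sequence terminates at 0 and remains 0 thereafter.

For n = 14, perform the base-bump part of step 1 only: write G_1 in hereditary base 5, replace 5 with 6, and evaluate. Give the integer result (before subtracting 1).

step 0: 14 = 3·4 + 2; sub 5 for 4: 3·5 + 2; = 17; G_1 = 17−1 = 16
step 1: 16 = 3·5 + 1; sub 6 for 5: 3·6 + 1; = 19; G_2 = 19−1 = 18

19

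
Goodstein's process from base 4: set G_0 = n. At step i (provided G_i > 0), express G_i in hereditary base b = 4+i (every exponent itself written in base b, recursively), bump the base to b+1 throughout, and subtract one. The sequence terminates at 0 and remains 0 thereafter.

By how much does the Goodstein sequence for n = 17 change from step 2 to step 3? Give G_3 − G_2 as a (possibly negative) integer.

4

(0) 17|_4 = 4^2 + 1 ↦ 5^2 + 1|_5 = 26 ⇒ 25
(1) 25|_5 = 5^2 ↦ 6^2|_6 = 36 ⇒ 35
(2) 35|_6 = 5·6 + 5 ↦ 5·7 + 5|_7 = 40 ⇒ 39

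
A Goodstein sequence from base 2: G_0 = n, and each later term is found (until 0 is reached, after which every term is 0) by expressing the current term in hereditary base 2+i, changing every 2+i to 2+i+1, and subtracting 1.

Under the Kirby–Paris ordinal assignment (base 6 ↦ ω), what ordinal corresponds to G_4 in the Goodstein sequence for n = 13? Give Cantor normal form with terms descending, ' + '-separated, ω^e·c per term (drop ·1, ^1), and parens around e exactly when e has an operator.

ω^(ω + 1) + ω^3·3 + ω^2·3 + ω·3 + 1

13 —HB2→ 2^(2 + 1) + 2^2 + 1 —bump→ 3^(3 + 1) + 3^3 + 1 = 109 —(−1)→ 108
108 —HB3→ 3^(3 + 1) + 3^3 —bump→ 4^(4 + 1) + 4^4 = 1280 —(−1)→ 1279
1279 —HB4→ 4^(4 + 1) + 3·4^3 + 3·4^2 + 3·4 + 3 —bump→ 5^(5 + 1) + 3·5^3 + 3·5^2 + 3·5 + 3 = 16093 —(−1)→ 16092
16092 —HB5→ 5^(5 + 1) + 3·5^3 + 3·5^2 + 3·5 + 2 —bump→ 6^(6 + 1) + 3·6^3 + 3·6^2 + 3·6 + 2 = 280712 —(−1)→ 280711
280711 —HB6→ 6^(6 + 1) + 3·6^3 + 3·6^2 + 3·6 + 1 —bump→ 7^(7 + 1) + 3·7^3 + 3·7^2 + 3·7 + 1 = 5765999 —(−1)→ 5765998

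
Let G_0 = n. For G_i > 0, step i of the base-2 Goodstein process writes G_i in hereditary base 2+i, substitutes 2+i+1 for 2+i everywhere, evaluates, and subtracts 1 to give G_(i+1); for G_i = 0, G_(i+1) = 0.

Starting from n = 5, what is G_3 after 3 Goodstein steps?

467

i=0: 5 = 2^2 + 1 (b=2); 2→3: 3^3 + 1 = 28; 28−1 = 27
i=1: 27 = 3^3 (b=3); 3→4: 4^4 = 256; 256−1 = 255
i=2: 255 = 3·4^3 + 3·4^2 + 3·4 + 3 (b=4); 4→5: 3·5^3 + 3·5^2 + 3·5 + 3 = 468; 468−1 = 467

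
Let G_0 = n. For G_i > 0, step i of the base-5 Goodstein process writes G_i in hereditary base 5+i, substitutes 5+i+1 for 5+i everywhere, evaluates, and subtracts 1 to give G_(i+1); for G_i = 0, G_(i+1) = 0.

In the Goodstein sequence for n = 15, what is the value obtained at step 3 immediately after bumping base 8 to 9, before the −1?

i=0: 15 = 3·5 (b=5); 5→6: 3·6 = 18; 18−1 = 17
i=1: 17 = 2·6 + 5 (b=6); 6→7: 2·7 + 5 = 19; 19−1 = 18
i=2: 18 = 2·7 + 4 (b=7); 7→8: 2·8 + 4 = 20; 20−1 = 19

21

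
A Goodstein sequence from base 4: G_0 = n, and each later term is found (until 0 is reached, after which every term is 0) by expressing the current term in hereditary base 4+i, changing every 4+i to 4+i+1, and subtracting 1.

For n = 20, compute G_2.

39

20 —HB4→ 4^2 + 4 —bump→ 5^2 + 5 = 30 —(−1)→ 29
29 —HB5→ 5^2 + 4 —bump→ 6^2 + 4 = 40 —(−1)→ 39
39 —HB6→ 6^2 + 3 —bump→ 7^2 + 3 = 52 —(−1)→ 51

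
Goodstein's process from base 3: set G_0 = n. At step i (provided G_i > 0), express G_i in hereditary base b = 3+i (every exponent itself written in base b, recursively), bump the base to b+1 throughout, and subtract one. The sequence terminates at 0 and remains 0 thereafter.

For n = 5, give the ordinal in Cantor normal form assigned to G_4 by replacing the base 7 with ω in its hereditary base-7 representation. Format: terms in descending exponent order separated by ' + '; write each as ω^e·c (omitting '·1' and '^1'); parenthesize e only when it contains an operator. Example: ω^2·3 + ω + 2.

4

[0] 5 ≡ 3 + 2 (base 3). Lift 4: 6. −1: 5.
[1] 5 ≡ 4 + 1 (base 4). Lift 5: 6. −1: 5.
[2] 5 ≡ 5 (base 5). Lift 6: 6. −1: 5.
[3] 5 ≡ 5 (base 6). Lift 7: 5. −1: 4.
[4] 4 ≡ 4 (base 7). Lift 8: 4. −1: 3.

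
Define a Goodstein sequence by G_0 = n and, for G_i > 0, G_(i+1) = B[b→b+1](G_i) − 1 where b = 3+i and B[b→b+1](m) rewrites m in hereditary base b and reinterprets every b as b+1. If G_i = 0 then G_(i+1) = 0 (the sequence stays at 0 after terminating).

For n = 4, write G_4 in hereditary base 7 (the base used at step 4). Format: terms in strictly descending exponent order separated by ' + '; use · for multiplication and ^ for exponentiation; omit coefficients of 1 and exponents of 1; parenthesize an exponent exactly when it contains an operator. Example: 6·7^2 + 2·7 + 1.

base 3: 4 = 3 + 1; at 4: 4 + 1 = 5; next = 4
base 4: 4 = 4; at 5: 5 = 5; next = 4
base 5: 4 = 4; at 6: 4 = 4; next = 3
base 6: 3 = 3; at 7: 3 = 3; next = 2
base 7: 2 = 2; at 8: 2 = 2; next = 1

2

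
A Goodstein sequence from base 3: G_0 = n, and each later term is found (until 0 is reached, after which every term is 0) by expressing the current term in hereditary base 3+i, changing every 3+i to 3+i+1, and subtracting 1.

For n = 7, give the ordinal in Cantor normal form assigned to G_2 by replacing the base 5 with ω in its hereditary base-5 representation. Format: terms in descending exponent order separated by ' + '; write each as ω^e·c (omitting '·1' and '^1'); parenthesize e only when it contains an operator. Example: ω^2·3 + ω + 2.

ω + 4

(0) 7|_3 = 2·3 + 1 ↦ 2·4 + 1|_4 = 9 ⇒ 8
(1) 8|_4 = 2·4 ↦ 2·5|_5 = 10 ⇒ 9
(2) 9|_5 = 5 + 4 ↦ 6 + 4|_6 = 10 ⇒ 9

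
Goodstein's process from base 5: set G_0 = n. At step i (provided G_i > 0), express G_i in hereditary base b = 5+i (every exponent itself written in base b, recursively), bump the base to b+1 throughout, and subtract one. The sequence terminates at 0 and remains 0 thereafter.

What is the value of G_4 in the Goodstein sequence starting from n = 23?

G_0=23  [base 5] 4·5 + 3  →[5↦6]→  4·6 + 3 = 27  −1 ⇒ G_1=26
G_1=26  [base 6] 4·6 + 2  →[6↦7]→  4·7 + 2 = 30  −1 ⇒ G_2=29
G_2=29  [base 7] 4·7 + 1  →[7↦8]→  4·8 + 1 = 33  −1 ⇒ G_3=32
G_3=32  [base 8] 4·8  →[8↦9]→  4·9 = 36  −1 ⇒ G_4=35

35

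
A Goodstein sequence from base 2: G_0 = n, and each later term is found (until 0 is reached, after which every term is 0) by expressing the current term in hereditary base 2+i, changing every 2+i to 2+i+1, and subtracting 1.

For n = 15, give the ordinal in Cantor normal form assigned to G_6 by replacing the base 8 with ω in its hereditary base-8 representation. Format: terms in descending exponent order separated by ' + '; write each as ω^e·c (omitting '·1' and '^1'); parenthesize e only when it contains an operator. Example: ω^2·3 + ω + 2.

ω^(ω + 1) + ω^7·7 + ω^6·7 + ω^5·7 + ω^4·7 + ω^3·7 + ω^2·7 + ω·7 + 7

(0) 15|_2 = 2^(2 + 1) + 2^2 + 2 + 1 ↦ 3^(3 + 1) + 3^3 + 3 + 1|_3 = 112 ⇒ 111
(1) 111|_3 = 3^(3 + 1) + 3^3 + 3 ↦ 4^(4 + 1) + 4^4 + 4|_4 = 1284 ⇒ 1283
(2) 1283|_4 = 4^(4 + 1) + 4^4 + 3 ↦ 5^(5 + 1) + 5^5 + 3|_5 = 18753 ⇒ 18752
(3) 18752|_5 = 5^(5 + 1) + 5^5 + 2 ↦ 6^(6 + 1) + 6^6 + 2|_6 = 326594 ⇒ 326593
(4) 326593|_6 = 6^(6 + 1) + 6^6 + 1 ↦ 7^(7 + 1) + 7^7 + 1|_7 = 6588345 ⇒ 6588344
(5) 6588344|_7 = 7^(7 + 1) + 7^7 ↦ 8^(8 + 1) + 8^8|_8 = 150994944 ⇒ 150994943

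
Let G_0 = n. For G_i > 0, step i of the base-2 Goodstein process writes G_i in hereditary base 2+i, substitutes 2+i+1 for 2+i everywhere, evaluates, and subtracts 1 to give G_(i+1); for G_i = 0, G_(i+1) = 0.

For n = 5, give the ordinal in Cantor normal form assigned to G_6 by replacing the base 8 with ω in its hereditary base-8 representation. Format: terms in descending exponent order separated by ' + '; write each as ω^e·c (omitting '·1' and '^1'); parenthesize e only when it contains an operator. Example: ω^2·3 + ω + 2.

ω^3·3 + ω^2·3 + ω·2 + 7

base 2: 5 = 2^2 + 1; at 3: 3^3 + 1 = 28; next = 27
base 3: 27 = 3^3; at 4: 4^4 = 256; next = 255
base 4: 255 = 3·4^3 + 3·4^2 + 3·4 + 3; at 5: 3·5^3 + 3·5^2 + 3·5 + 3 = 468; next = 467
base 5: 467 = 3·5^3 + 3·5^2 + 3·5 + 2; at 6: 3·6^3 + 3·6^2 + 3·6 + 2 = 776; next = 775
base 6: 775 = 3·6^3 + 3·6^2 + 3·6 + 1; at 7: 3·7^3 + 3·7^2 + 3·7 + 1 = 1198; next = 1197
base 7: 1197 = 3·7^3 + 3·7^2 + 3·7; at 8: 3·8^3 + 3·8^2 + 3·8 = 1752; next = 1751
base 8: 1751 = 3·8^3 + 3·8^2 + 2·8 + 7; at 9: 3·9^3 + 3·9^2 + 2·9 + 7 = 2455; next = 2454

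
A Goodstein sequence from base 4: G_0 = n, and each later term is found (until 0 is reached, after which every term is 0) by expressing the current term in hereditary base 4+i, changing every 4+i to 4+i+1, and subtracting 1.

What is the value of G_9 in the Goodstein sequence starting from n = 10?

10 —HB4→ 2·4 + 2 —bump→ 2·5 + 2 = 12 —(−1)→ 11
11 —HB5→ 2·5 + 1 —bump→ 2·6 + 1 = 13 —(−1)→ 12
12 —HB6→ 2·6 —bump→ 2·7 = 14 —(−1)→ 13
13 —HB7→ 7 + 6 —bump→ 8 + 6 = 14 —(−1)→ 13
13 —HB8→ 8 + 5 —bump→ 9 + 5 = 14 —(−1)→ 13
13 —HB9→ 9 + 4 —bump→ 10 + 4 = 14 —(−1)→ 13
13 —HB10→ 10 + 3 —bump→ 11 + 3 = 14 —(−1)→ 13
13 —HB11→ 11 + 2 —bump→ 12 + 2 = 14 —(−1)→ 13
13 —HB12→ 12 + 1 —bump→ 13 + 1 = 14 —(−1)→ 13

13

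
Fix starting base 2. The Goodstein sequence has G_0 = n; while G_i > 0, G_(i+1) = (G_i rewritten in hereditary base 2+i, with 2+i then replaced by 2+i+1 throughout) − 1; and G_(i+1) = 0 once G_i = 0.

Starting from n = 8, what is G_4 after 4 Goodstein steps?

G_0 = 8. HB_2(8) = 2^(2 + 1). Bump = 81. G_1 = 80.
G_1 = 80. HB_3(80) = 2·3^3 + 2·3^2 + 2·3 + 2. Bump = 554. G_2 = 553.
G_2 = 553. HB_4(553) = 2·4^4 + 2·4^2 + 2·4 + 1. Bump = 6311. G_3 = 6310.
G_3 = 6310. HB_5(6310) = 2·5^5 + 2·5^2 + 2·5. Bump = 93396. G_4 = 93395.

93395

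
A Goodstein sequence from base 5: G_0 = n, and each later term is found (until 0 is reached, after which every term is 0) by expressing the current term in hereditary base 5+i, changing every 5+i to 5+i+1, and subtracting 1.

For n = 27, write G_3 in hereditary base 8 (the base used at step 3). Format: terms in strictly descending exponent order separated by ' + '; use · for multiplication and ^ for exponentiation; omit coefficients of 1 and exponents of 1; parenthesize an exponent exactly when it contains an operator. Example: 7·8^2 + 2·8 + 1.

G_0 = 27. HB_5(27) = 5^2 + 2. Bump = 38. G_1 = 37.
G_1 = 37. HB_6(37) = 6^2 + 1. Bump = 50. G_2 = 49.
G_2 = 49. HB_7(49) = 7^2. Bump = 64. G_3 = 63.

7·8 + 7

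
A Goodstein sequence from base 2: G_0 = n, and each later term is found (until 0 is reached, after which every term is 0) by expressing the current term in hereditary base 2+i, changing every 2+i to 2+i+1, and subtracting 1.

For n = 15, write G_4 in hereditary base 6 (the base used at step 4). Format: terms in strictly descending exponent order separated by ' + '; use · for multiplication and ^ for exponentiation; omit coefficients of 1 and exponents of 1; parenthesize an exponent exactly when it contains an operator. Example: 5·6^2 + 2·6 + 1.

step 0: 15 = 2^(2 + 1) + 2^2 + 2 + 1; sub 3 for 2: 3^(3 + 1) + 3^3 + 3 + 1; = 112; G_1 = 112−1 = 111
step 1: 111 = 3^(3 + 1) + 3^3 + 3; sub 4 for 3: 4^(4 + 1) + 4^4 + 4; = 1284; G_2 = 1284−1 = 1283
step 2: 1283 = 4^(4 + 1) + 4^4 + 3; sub 5 for 4: 5^(5 + 1) + 5^5 + 3; = 18753; G_3 = 18753−1 = 18752
step 3: 18752 = 5^(5 + 1) + 5^5 + 2; sub 6 for 5: 6^(6 + 1) + 6^6 + 2; = 326594; G_4 = 326594−1 = 326593
step 4: 326593 = 6^(6 + 1) + 6^6 + 1; sub 7 for 6: 7^(7 + 1) + 7^7 + 1; = 6588345; G_5 = 6588345−1 = 6588344

6^(6 + 1) + 6^6 + 1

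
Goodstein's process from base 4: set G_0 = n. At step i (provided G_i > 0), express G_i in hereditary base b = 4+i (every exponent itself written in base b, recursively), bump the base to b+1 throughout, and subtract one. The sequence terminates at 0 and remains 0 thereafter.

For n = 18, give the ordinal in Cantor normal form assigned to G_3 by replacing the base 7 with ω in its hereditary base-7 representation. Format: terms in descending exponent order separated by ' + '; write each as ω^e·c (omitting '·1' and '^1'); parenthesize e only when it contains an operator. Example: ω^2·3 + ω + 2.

ω·6 + 6

base 4: 18 = 4^2 + 2; at 5: 5^2 + 2 = 27; next = 26
base 5: 26 = 5^2 + 1; at 6: 6^2 + 1 = 37; next = 36
base 6: 36 = 6^2; at 7: 7^2 = 49; next = 48
base 7: 48 = 6·7 + 6; at 8: 6·8 + 6 = 54; next = 53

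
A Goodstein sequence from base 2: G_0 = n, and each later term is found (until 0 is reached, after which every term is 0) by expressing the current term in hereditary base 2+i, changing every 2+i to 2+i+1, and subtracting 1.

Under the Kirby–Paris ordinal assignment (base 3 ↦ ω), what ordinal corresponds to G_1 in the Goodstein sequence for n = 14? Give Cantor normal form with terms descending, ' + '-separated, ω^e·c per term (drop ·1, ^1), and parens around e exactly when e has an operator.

G_0=14  [base 2] 2^(2 + 1) + 2^2 + 2  →[2↦3]→  3^(3 + 1) + 3^3 + 3 = 111  −1 ⇒ G_1=110
G_1=110  [base 3] 3^(3 + 1) + 3^3 + 2  →[3↦4]→  4^(4 + 1) + 4^4 + 2 = 1282  −1 ⇒ G_2=1281

ω^(ω + 1) + ω^ω + 2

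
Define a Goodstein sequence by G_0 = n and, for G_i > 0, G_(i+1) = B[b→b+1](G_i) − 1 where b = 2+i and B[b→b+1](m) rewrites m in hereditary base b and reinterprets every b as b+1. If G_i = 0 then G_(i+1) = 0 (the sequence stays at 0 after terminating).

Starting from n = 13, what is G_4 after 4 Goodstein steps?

13 —HB2→ 2^(2 + 1) + 2^2 + 1 —bump→ 3^(3 + 1) + 3^3 + 1 = 109 —(−1)→ 108
108 —HB3→ 3^(3 + 1) + 3^3 —bump→ 4^(4 + 1) + 4^4 = 1280 —(−1)→ 1279
1279 —HB4→ 4^(4 + 1) + 3·4^3 + 3·4^2 + 3·4 + 3 —bump→ 5^(5 + 1) + 3·5^3 + 3·5^2 + 3·5 + 3 = 16093 —(−1)→ 16092
16092 —HB5→ 5^(5 + 1) + 3·5^3 + 3·5^2 + 3·5 + 2 —bump→ 6^(6 + 1) + 3·6^3 + 3·6^2 + 3·6 + 2 = 280712 —(−1)→ 280711
280711 —HB6→ 6^(6 + 1) + 3·6^3 + 3·6^2 + 3·6 + 1 —bump→ 7^(7 + 1) + 3·7^3 + 3·7^2 + 3·7 + 1 = 5765999 —(−1)→ 5765998

280711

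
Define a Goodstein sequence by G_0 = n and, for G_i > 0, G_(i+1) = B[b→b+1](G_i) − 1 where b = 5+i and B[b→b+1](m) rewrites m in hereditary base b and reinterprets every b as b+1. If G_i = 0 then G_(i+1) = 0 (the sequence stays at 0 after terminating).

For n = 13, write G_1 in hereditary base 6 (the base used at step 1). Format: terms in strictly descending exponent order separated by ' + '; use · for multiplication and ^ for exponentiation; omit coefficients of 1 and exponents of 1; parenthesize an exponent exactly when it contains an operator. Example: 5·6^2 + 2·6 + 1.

i=0: 13 = 2·5 + 3 (b=5); 5→6: 2·6 + 3 = 15; 15−1 = 14
i=1: 14 = 2·6 + 2 (b=6); 6→7: 2·7 + 2 = 16; 16−1 = 15

2·6 + 2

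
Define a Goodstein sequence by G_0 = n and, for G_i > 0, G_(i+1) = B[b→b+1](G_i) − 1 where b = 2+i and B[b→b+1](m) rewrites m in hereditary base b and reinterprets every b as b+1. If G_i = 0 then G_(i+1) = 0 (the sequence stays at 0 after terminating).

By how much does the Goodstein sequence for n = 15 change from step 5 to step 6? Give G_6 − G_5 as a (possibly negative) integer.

G_0=15  [base 2] 2^(2 + 1) + 2^2 + 2 + 1  →[2↦3]→  3^(3 + 1) + 3^3 + 3 + 1 = 112  −1 ⇒ G_1=111
G_1=111  [base 3] 3^(3 + 1) + 3^3 + 3  →[3↦4]→  4^(4 + 1) + 4^4 + 4 = 1284  −1 ⇒ G_2=1283
G_2=1283  [base 4] 4^(4 + 1) + 4^4 + 3  →[4↦5]→  5^(5 + 1) + 5^5 + 3 = 18753  −1 ⇒ G_3=18752
G_3=18752  [base 5] 5^(5 + 1) + 5^5 + 2  →[5↦6]→  6^(6 + 1) + 6^6 + 2 = 326594  −1 ⇒ G_4=326593
G_4=326593  [base 6] 6^(6 + 1) + 6^6 + 1  →[6↦7]→  7^(7 + 1) + 7^7 + 1 = 6588345  −1 ⇒ G_5=6588344
G_5=6588344  [base 7] 7^(7 + 1) + 7^7  →[7↦8]→  8^(8 + 1) + 8^8 = 150994944  −1 ⇒ G_6=150994943

144406599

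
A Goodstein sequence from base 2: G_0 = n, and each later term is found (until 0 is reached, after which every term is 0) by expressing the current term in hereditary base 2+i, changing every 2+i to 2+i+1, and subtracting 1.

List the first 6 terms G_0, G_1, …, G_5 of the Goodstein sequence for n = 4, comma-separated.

4, 26, 41, 60, 83, 109

4 —HB2→ 2^2 —bump→ 3^3 = 27 —(−1)→ 26
26 —HB3→ 2·3^2 + 2·3 + 2 —bump→ 2·4^2 + 2·4 + 2 = 42 —(−1)→ 41
41 —HB4→ 2·4^2 + 2·4 + 1 —bump→ 2·5^2 + 2·5 + 1 = 61 —(−1)→ 60
60 —HB5→ 2·5^2 + 2·5 —bump→ 2·6^2 + 2·6 = 84 —(−1)→ 83
83 —HB6→ 2·6^2 + 6 + 5 —bump→ 2·7^2 + 7 + 5 = 110 —(−1)→ 109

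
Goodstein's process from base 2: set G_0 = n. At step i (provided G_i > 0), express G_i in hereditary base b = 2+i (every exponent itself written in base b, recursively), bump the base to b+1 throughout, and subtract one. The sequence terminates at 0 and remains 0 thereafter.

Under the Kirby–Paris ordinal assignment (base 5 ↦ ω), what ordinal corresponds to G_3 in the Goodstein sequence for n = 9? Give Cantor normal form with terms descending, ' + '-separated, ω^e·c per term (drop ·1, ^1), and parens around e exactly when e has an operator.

[0] 9 ≡ 2^(2 + 1) + 1 (base 2). Lift 3: 82. −1: 81.
[1] 81 ≡ 3^(3 + 1) (base 3). Lift 4: 1024. −1: 1023.
[2] 1023 ≡ 3·4^4 + 3·4^3 + 3·4^2 + 3·4 + 3 (base 4). Lift 5: 9843. −1: 9842.
[3] 9842 ≡ 3·5^5 + 3·5^3 + 3·5^2 + 3·5 + 2 (base 5). Lift 6: 140744. −1: 140743.

ω^ω·3 + ω^3·3 + ω^2·3 + ω·3 + 2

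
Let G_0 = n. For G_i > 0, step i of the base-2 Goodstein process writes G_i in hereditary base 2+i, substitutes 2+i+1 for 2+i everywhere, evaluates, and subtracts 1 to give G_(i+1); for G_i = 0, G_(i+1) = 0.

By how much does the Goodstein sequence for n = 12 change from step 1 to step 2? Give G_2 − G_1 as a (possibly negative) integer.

958

G_0 = 12. HB_2(12) = 2^(2 + 1) + 2^2. Bump = 108. G_1 = 107.
G_1 = 107. HB_3(107) = 3^(3 + 1) + 2·3^2 + 2·3 + 2. Bump = 1066. G_2 = 1065.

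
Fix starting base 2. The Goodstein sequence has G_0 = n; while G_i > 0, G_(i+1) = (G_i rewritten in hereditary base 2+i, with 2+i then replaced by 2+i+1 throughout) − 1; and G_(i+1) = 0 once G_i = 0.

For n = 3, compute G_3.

G_0=3  [base 2] 2 + 1  →[2↦3]→  3 + 1 = 4  −1 ⇒ G_1=3
G_1=3  [base 3] 3  →[3↦4]→  4 = 4  −1 ⇒ G_2=3
G_2=3  [base 4] 3  →[4↦5]→  3 = 3  −1 ⇒ G_3=2
G_3=2  [base 5] 2  →[5↦6]→  2 = 2  −1 ⇒ G_4=1

2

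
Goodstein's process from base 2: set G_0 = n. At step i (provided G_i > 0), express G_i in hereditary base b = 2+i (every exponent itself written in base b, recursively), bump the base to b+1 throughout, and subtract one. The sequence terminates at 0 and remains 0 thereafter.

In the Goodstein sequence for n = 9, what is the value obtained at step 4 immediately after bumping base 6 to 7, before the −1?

(0) 9|_2 = 2^(2 + 1) + 1 ↦ 3^(3 + 1) + 1|_3 = 82 ⇒ 81
(1) 81|_3 = 3^(3 + 1) ↦ 4^(4 + 1)|_4 = 1024 ⇒ 1023
(2) 1023|_4 = 3·4^4 + 3·4^3 + 3·4^2 + 3·4 + 3 ↦ 3·5^5 + 3·5^3 + 3·5^2 + 3·5 + 3|_5 = 9843 ⇒ 9842
(3) 9842|_5 = 3·5^5 + 3·5^3 + 3·5^2 + 3·5 + 2 ↦ 3·6^6 + 3·6^3 + 3·6^2 + 3·6 + 2|_6 = 140744 ⇒ 140743
(4) 140743|_6 = 3·6^6 + 3·6^3 + 3·6^2 + 3·6 + 1 ↦ 3·7^7 + 3·7^3 + 3·7^2 + 3·7 + 1|_7 = 2471827 ⇒ 2471826

2471827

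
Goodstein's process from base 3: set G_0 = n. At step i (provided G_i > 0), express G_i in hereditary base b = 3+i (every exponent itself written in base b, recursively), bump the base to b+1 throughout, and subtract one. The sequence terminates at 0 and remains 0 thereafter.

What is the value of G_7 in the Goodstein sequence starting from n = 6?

i=0: 6 = 2·3 (b=3); 3→4: 2·4 = 8; 8−1 = 7
i=1: 7 = 4 + 3 (b=4); 4→5: 5 + 3 = 8; 8−1 = 7
i=2: 7 = 5 + 2 (b=5); 5→6: 6 + 2 = 8; 8−1 = 7
i=3: 7 = 6 + 1 (b=6); 6→7: 7 + 1 = 8; 8−1 = 7
i=4: 7 = 7 (b=7); 7→8: 8 = 8; 8−1 = 7
i=5: 7 = 7 (b=8); 8→9: 7 = 7; 7−1 = 6
i=6: 6 = 6 (b=9); 9→10: 6 = 6; 6−1 = 5
i=7: 5 = 5 (b=10); 10→11: 5 = 5; 5−1 = 4

5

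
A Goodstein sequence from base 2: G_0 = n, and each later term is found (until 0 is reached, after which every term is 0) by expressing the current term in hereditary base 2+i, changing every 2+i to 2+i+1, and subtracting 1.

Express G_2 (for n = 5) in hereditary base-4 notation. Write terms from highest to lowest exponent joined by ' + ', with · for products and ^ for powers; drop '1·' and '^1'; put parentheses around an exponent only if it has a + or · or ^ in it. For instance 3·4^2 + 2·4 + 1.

3·4^3 + 3·4^2 + 3·4 + 3

5 —HB2→ 2^2 + 1 —bump→ 3^3 + 1 = 28 —(−1)→ 27
27 —HB3→ 3^3 —bump→ 4^4 = 256 —(−1)→ 255
255 —HB4→ 3·4^3 + 3·4^2 + 3·4 + 3 —bump→ 3·5^3 + 3·5^2 + 3·5 + 3 = 468 —(−1)→ 467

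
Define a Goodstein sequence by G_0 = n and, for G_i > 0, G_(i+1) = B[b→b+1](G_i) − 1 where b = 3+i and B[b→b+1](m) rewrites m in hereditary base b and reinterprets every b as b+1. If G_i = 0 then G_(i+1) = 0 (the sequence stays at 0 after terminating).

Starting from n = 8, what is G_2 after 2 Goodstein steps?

G_0 = 8. HB_3(8) = 2·3 + 2. Bump = 10. G_1 = 9.
G_1 = 9. HB_4(9) = 2·4 + 1. Bump = 11. G_2 = 10.
G_2 = 10. HB_5(10) = 2·5. Bump = 12. G_3 = 11.

10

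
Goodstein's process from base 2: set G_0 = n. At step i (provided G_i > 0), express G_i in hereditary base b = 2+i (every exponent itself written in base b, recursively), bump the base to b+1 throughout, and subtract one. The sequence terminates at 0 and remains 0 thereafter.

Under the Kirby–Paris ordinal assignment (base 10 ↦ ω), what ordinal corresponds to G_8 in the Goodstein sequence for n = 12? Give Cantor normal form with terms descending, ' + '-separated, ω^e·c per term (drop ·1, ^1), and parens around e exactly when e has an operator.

12 —HB2→ 2^(2 + 1) + 2^2 —bump→ 3^(3 + 1) + 3^3 = 108 —(−1)→ 107
107 —HB3→ 3^(3 + 1) + 2·3^2 + 2·3 + 2 —bump→ 4^(4 + 1) + 2·4^2 + 2·4 + 2 = 1066 —(−1)→ 1065
1065 —HB4→ 4^(4 + 1) + 2·4^2 + 2·4 + 1 —bump→ 5^(5 + 1) + 2·5^2 + 2·5 + 1 = 15686 —(−1)→ 15685
15685 —HB5→ 5^(5 + 1) + 2·5^2 + 2·5 —bump→ 6^(6 + 1) + 2·6^2 + 2·6 = 280020 —(−1)→ 280019
280019 —HB6→ 6^(6 + 1) + 2·6^2 + 6 + 5 —bump→ 7^(7 + 1) + 2·7^2 + 7 + 5 = 5764911 —(−1)→ 5764910
5764910 —HB7→ 7^(7 + 1) + 2·7^2 + 7 + 4 —bump→ 8^(8 + 1) + 2·8^2 + 8 + 4 = 134217868 —(−1)→ 134217867
134217867 —HB8→ 8^(8 + 1) + 2·8^2 + 8 + 3 —bump→ 9^(9 + 1) + 2·9^2 + 9 + 3 = 3486784575 —(−1)→ 3486784574
3486784574 —HB9→ 9^(9 + 1) + 2·9^2 + 9 + 2 —bump→ 10^(10 + 1) + 2·10^2 + 10 + 2 = 100000000212 —(−1)→ 100000000211
100000000211 —HB10→ 10^(10 + 1) + 2·10^2 + 10 + 1 —bump→ 11^(11 + 1) + 2·11^2 + 11 + 1 = 3138428376975 —(−1)→ 3138428376974

ω^(ω + 1) + ω^2·2 + ω + 1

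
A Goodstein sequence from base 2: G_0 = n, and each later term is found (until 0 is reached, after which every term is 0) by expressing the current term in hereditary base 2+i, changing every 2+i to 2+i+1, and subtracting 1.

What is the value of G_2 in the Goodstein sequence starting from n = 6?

257

i=0: 6 = 2^2 + 2 (b=2); 2→3: 3^3 + 3 = 30; 30−1 = 29
i=1: 29 = 3^3 + 2 (b=3); 3→4: 4^4 + 2 = 258; 258−1 = 257
i=2: 257 = 4^4 + 1 (b=4); 4→5: 5^5 + 1 = 3126; 3126−1 = 3125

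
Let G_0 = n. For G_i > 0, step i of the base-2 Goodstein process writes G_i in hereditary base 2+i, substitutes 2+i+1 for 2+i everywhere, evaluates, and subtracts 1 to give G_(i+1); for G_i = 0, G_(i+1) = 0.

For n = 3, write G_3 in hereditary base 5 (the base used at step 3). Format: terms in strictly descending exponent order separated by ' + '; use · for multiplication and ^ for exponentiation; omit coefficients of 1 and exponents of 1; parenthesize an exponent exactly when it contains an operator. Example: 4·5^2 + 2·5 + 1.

G_0=3  [base 2] 2 + 1  →[2↦3]→  3 + 1 = 4  −1 ⇒ G_1=3
G_1=3  [base 3] 3  →[3↦4]→  4 = 4  −1 ⇒ G_2=3
G_2=3  [base 4] 3  →[4↦5]→  3 = 3  −1 ⇒ G_3=2
G_3=2  [base 5] 2  →[5↦6]→  2 = 2  −1 ⇒ G_4=1

2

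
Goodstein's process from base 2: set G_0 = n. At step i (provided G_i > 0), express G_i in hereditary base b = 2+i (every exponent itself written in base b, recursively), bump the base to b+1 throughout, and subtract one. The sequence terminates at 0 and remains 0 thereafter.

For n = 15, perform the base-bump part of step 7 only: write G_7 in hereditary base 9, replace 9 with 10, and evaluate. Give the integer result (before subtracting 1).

100077777776

15 —HB2→ 2^(2 + 1) + 2^2 + 2 + 1 —bump→ 3^(3 + 1) + 3^3 + 3 + 1 = 112 —(−1)→ 111
111 —HB3→ 3^(3 + 1) + 3^3 + 3 —bump→ 4^(4 + 1) + 4^4 + 4 = 1284 —(−1)→ 1283
1283 —HB4→ 4^(4 + 1) + 4^4 + 3 —bump→ 5^(5 + 1) + 5^5 + 3 = 18753 —(−1)→ 18752
18752 —HB5→ 5^(5 + 1) + 5^5 + 2 —bump→ 6^(6 + 1) + 6^6 + 2 = 326594 —(−1)→ 326593
326593 —HB6→ 6^(6 + 1) + 6^6 + 1 —bump→ 7^(7 + 1) + 7^7 + 1 = 6588345 —(−1)→ 6588344
6588344 —HB7→ 7^(7 + 1) + 7^7 —bump→ 8^(8 + 1) + 8^8 = 150994944 —(−1)→ 150994943
150994943 —HB8→ 8^(8 + 1) + 7·8^7 + 7·8^6 + 7·8^5 + 7·8^4 + 7·8^3 + 7·8^2 + 7·8 + 7 —bump→ 9^(9 + 1) + 7·9^7 + 7·9^6 + 7·9^5 + 7·9^4 + 7·9^3 + 7·9^2 + 7·9 + 7 = 3524450281 —(−1)→ 3524450280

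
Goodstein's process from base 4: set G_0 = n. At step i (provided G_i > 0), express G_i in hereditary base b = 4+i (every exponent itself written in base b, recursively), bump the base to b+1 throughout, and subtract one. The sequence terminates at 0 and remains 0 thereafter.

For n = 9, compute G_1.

10

i=0: 9 = 2·4 + 1 (b=4); 4→5: 2·5 + 1 = 11; 11−1 = 10
i=1: 10 = 2·5 (b=5); 5→6: 2·6 = 12; 12−1 = 11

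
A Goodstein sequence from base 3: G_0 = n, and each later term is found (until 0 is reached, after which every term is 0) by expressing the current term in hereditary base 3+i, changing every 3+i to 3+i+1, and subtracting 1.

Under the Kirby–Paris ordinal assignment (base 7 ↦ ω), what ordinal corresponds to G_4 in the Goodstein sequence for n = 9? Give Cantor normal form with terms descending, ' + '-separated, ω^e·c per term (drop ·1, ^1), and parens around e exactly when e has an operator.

9 —HB3→ 3^2 —bump→ 4^2 = 16 —(−1)→ 15
15 —HB4→ 3·4 + 3 —bump→ 3·5 + 3 = 18 —(−1)→ 17
17 —HB5→ 3·5 + 2 —bump→ 3·6 + 2 = 20 —(−1)→ 19
19 —HB6→ 3·6 + 1 —bump→ 3·7 + 1 = 22 —(−1)→ 21
21 —HB7→ 3·7 —bump→ 3·8 = 24 —(−1)→ 23

ω·3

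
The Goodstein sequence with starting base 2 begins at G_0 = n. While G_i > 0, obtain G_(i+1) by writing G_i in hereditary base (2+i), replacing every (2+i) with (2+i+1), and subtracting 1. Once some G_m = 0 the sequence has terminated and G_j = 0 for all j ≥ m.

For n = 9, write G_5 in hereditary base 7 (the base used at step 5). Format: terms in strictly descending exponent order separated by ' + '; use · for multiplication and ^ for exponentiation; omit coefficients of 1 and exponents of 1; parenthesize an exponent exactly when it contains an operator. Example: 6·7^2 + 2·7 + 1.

[0] 9 ≡ 2^(2 + 1) + 1 (base 2). Lift 3: 82. −1: 81.
[1] 81 ≡ 3^(3 + 1) (base 3). Lift 4: 1024. −1: 1023.
[2] 1023 ≡ 3·4^4 + 3·4^3 + 3·4^2 + 3·4 + 3 (base 4). Lift 5: 9843. −1: 9842.
[3] 9842 ≡ 3·5^5 + 3·5^3 + 3·5^2 + 3·5 + 2 (base 5). Lift 6: 140744. −1: 140743.
[4] 140743 ≡ 3·6^6 + 3·6^3 + 3·6^2 + 3·6 + 1 (base 6). Lift 7: 2471827. −1: 2471826.

3·7^7 + 3·7^3 + 3·7^2 + 3·7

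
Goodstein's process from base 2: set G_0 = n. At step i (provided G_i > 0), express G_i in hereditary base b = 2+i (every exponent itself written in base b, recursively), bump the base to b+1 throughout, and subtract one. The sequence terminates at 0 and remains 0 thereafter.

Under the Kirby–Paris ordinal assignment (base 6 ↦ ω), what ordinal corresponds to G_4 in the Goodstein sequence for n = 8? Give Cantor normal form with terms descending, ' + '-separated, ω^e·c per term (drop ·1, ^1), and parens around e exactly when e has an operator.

G_0 = 8. HB_2(8) = 2^(2 + 1). Bump = 81. G_1 = 80.
G_1 = 80. HB_3(80) = 2·3^3 + 2·3^2 + 2·3 + 2. Bump = 554. G_2 = 553.
G_2 = 553. HB_4(553) = 2·4^4 + 2·4^2 + 2·4 + 1. Bump = 6311. G_3 = 6310.
G_3 = 6310. HB_5(6310) = 2·5^5 + 2·5^2 + 2·5. Bump = 93396. G_4 = 93395.
G_4 = 93395. HB_6(93395) = 2·6^6 + 2·6^2 + 6 + 5. Bump = 1647196. G_5 = 1647195.

ω^ω·2 + ω^2·2 + ω + 5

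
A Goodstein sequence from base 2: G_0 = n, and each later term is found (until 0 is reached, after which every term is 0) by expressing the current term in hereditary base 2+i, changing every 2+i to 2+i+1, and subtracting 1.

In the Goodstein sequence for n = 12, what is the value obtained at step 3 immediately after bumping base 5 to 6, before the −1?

i=0: 12 = 2^(2 + 1) + 2^2 (b=2); 2→3: 3^(3 + 1) + 3^3 = 108; 108−1 = 107
i=1: 107 = 3^(3 + 1) + 2·3^2 + 2·3 + 2 (b=3); 3→4: 4^(4 + 1) + 2·4^2 + 2·4 + 2 = 1066; 1066−1 = 1065
i=2: 1065 = 4^(4 + 1) + 2·4^2 + 2·4 + 1 (b=4); 4→5: 5^(5 + 1) + 2·5^2 + 2·5 + 1 = 15686; 15686−1 = 15685
i=3: 15685 = 5^(5 + 1) + 2·5^2 + 2·5 (b=5); 5→6: 6^(6 + 1) + 2·6^2 + 2·6 = 280020; 280020−1 = 280019

280020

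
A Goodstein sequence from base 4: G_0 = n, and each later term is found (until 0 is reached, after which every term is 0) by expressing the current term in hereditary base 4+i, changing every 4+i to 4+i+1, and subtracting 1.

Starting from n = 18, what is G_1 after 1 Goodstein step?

26

i=0: 18 = 4^2 + 2 (b=4); 4→5: 5^2 + 2 = 27; 27−1 = 26
i=1: 26 = 5^2 + 1 (b=5); 5→6: 6^2 + 1 = 37; 37−1 = 36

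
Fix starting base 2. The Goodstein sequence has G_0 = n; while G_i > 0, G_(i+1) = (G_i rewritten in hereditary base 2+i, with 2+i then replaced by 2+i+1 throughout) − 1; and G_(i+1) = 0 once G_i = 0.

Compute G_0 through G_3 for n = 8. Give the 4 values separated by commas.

G_0=8  [base 2] 2^(2 + 1)  →[2↦3]→  3^(3 + 1) = 81  −1 ⇒ G_1=80
G_1=80  [base 3] 2·3^3 + 2·3^2 + 2·3 + 2  →[3↦4]→  2·4^4 + 2·4^2 + 2·4 + 2 = 554  −1 ⇒ G_2=553
G_2=553  [base 4] 2·4^4 + 2·4^2 + 2·4 + 1  →[4↦5]→  2·5^5 + 2·5^2 + 2·5 + 1 = 6311  −1 ⇒ G_3=6310

8, 80, 553, 6310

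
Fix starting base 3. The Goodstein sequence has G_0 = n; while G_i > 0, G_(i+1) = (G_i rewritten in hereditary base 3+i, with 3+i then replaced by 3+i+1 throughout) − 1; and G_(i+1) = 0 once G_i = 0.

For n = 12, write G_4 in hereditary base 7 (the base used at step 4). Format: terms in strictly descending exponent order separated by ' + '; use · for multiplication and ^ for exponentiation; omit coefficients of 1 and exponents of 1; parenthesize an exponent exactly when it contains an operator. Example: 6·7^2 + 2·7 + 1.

7^2

step 0: 12 = 3^2 + 3; sub 4 for 3: 4^2 + 4; = 20; G_1 = 20−1 = 19
step 1: 19 = 4^2 + 3; sub 5 for 4: 5^2 + 3; = 28; G_2 = 28−1 = 27
step 2: 27 = 5^2 + 2; sub 6 for 5: 6^2 + 2; = 38; G_3 = 38−1 = 37
step 3: 37 = 6^2 + 1; sub 7 for 6: 7^2 + 1; = 50; G_4 = 50−1 = 49
step 4: 49 = 7^2; sub 8 for 7: 8^2; = 64; G_5 = 64−1 = 63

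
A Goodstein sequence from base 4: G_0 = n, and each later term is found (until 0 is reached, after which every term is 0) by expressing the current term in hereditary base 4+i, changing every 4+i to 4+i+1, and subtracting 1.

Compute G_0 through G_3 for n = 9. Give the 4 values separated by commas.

G_0 = 9. HB_4(9) = 2·4 + 1. Bump = 11. G_1 = 10.
G_1 = 10. HB_5(10) = 2·5. Bump = 12. G_2 = 11.
G_2 = 11. HB_6(11) = 6 + 5. Bump = 12. G_3 = 11.

9, 10, 11, 11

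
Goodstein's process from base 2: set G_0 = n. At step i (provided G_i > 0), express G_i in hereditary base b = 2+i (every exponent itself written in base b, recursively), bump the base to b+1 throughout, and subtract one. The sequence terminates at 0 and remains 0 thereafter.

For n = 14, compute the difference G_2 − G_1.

14 —HB2→ 2^(2 + 1) + 2^2 + 2 —bump→ 3^(3 + 1) + 3^3 + 3 = 111 —(−1)→ 110
110 —HB3→ 3^(3 + 1) + 3^3 + 2 —bump→ 4^(4 + 1) + 4^4 + 2 = 1282 —(−1)→ 1281

1171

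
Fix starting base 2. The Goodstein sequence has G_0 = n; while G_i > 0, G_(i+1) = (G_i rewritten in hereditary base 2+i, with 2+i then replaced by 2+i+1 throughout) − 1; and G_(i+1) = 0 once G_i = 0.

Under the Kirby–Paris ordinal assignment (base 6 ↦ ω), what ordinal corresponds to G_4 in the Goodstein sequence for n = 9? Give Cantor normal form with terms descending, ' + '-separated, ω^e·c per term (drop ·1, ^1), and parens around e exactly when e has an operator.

ω^ω·3 + ω^3·3 + ω^2·3 + ω·3 + 1

9 —HB2→ 2^(2 + 1) + 1 —bump→ 3^(3 + 1) + 1 = 82 —(−1)→ 81
81 —HB3→ 3^(3 + 1) —bump→ 4^(4 + 1) = 1024 —(−1)→ 1023
1023 —HB4→ 3·4^4 + 3·4^3 + 3·4^2 + 3·4 + 3 —bump→ 3·5^5 + 3·5^3 + 3·5^2 + 3·5 + 3 = 9843 —(−1)→ 9842
9842 —HB5→ 3·5^5 + 3·5^3 + 3·5^2 + 3·5 + 2 —bump→ 3·6^6 + 3·6^3 + 3·6^2 + 3·6 + 2 = 140744 —(−1)→ 140743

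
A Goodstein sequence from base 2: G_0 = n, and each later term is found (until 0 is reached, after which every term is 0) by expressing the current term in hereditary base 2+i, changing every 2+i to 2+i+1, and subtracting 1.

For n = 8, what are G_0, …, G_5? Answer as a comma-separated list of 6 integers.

step 0: 8 = 2^(2 + 1); sub 3 for 2: 3^(3 + 1); = 81; G_1 = 81−1 = 80
step 1: 80 = 2·3^3 + 2·3^2 + 2·3 + 2; sub 4 for 3: 2·4^4 + 2·4^2 + 2·4 + 2; = 554; G_2 = 554−1 = 553
step 2: 553 = 2·4^4 + 2·4^2 + 2·4 + 1; sub 5 for 4: 2·5^5 + 2·5^2 + 2·5 + 1; = 6311; G_3 = 6311−1 = 6310
step 3: 6310 = 2·5^5 + 2·5^2 + 2·5; sub 6 for 5: 2·6^6 + 2·6^2 + 2·6; = 93396; G_4 = 93396−1 = 93395
step 4: 93395 = 2·6^6 + 2·6^2 + 6 + 5; sub 7 for 6: 2·7^7 + 2·7^2 + 7 + 5; = 1647196; G_5 = 1647196−1 = 1647195

8, 80, 553, 6310, 93395, 1647195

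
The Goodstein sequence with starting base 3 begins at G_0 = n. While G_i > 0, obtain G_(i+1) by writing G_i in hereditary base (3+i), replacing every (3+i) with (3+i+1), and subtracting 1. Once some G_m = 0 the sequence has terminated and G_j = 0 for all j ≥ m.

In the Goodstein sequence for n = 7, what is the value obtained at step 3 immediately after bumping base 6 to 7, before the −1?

10

i=0: 7 = 2·3 + 1 (b=3); 3→4: 2·4 + 1 = 9; 9−1 = 8
i=1: 8 = 2·4 (b=4); 4→5: 2·5 = 10; 10−1 = 9
i=2: 9 = 5 + 4 (b=5); 5→6: 6 + 4 = 10; 10−1 = 9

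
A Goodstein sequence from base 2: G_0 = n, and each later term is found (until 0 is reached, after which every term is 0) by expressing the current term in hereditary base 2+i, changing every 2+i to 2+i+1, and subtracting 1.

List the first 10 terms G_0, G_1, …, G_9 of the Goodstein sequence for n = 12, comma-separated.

step 0: 12 = 2^(2 + 1) + 2^2; sub 3 for 2: 3^(3 + 1) + 3^3; = 108; G_1 = 108−1 = 107
step 1: 107 = 3^(3 + 1) + 2·3^2 + 2·3 + 2; sub 4 for 3: 4^(4 + 1) + 2·4^2 + 2·4 + 2; = 1066; G_2 = 1066−1 = 1065
step 2: 1065 = 4^(4 + 1) + 2·4^2 + 2·4 + 1; sub 5 for 4: 5^(5 + 1) + 2·5^2 + 2·5 + 1; = 15686; G_3 = 15686−1 = 15685
step 3: 15685 = 5^(5 + 1) + 2·5^2 + 2·5; sub 6 for 5: 6^(6 + 1) + 2·6^2 + 2·6; = 280020; G_4 = 280020−1 = 280019
step 4: 280019 = 6^(6 + 1) + 2·6^2 + 6 + 5; sub 7 for 6: 7^(7 + 1) + 2·7^2 + 7 + 5; = 5764911; G_5 = 5764911−1 = 5764910
step 5: 5764910 = 7^(7 + 1) + 2·7^2 + 7 + 4; sub 8 for 7: 8^(8 + 1) + 2·8^2 + 8 + 4; = 134217868; G_6 = 134217868−1 = 134217867
step 6: 134217867 = 8^(8 + 1) + 2·8^2 + 8 + 3; sub 9 for 8: 9^(9 + 1) + 2·9^2 + 9 + 3; = 3486784575; G_7 = 3486784575−1 = 3486784574
step 7: 3486784574 = 9^(9 + 1) + 2·9^2 + 9 + 2; sub 10 for 9: 10^(10 + 1) + 2·10^2 + 10 + 2; = 100000000212; G_8 = 100000000212−1 = 100000000211
step 8: 100000000211 = 10^(10 + 1) + 2·10^2 + 10 + 1; sub 11 for 10: 11^(11 + 1) + 2·11^2 + 11 + 1; = 3138428376975; G_9 = 3138428376975−1 = 3138428376974

12, 107, 1065, 15685, 280019, 5764910, 134217867, 3486784574, 100000000211, 3138428376974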